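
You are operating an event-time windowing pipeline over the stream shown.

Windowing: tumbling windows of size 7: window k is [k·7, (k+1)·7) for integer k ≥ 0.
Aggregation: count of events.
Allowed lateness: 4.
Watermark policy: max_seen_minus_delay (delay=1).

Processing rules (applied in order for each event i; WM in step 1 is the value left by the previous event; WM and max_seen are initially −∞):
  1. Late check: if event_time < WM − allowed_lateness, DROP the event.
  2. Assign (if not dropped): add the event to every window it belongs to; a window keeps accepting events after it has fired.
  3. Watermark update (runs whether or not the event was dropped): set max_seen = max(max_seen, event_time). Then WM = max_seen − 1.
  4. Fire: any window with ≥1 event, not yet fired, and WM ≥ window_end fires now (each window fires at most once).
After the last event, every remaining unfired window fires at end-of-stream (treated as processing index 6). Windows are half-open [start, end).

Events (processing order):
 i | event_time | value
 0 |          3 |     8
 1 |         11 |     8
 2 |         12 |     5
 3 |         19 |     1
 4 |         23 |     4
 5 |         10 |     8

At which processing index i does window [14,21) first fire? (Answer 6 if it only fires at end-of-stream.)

i=0 t=3 v=8: → [0,7); WM=2
i=1 t=11 v=8: → [7,14); WM=10; [0,7) fires=1
i=2 t=12 v=5: → [7,14); WM=11
i=3 t=19 v=1: → [14,21); WM=18; [7,14) fires=2
i=4 t=23 v=4: → [21,28); WM=22; [14,21) fires=1
i=5 t=10 v=8: DROP (t<22-4); WM=22

4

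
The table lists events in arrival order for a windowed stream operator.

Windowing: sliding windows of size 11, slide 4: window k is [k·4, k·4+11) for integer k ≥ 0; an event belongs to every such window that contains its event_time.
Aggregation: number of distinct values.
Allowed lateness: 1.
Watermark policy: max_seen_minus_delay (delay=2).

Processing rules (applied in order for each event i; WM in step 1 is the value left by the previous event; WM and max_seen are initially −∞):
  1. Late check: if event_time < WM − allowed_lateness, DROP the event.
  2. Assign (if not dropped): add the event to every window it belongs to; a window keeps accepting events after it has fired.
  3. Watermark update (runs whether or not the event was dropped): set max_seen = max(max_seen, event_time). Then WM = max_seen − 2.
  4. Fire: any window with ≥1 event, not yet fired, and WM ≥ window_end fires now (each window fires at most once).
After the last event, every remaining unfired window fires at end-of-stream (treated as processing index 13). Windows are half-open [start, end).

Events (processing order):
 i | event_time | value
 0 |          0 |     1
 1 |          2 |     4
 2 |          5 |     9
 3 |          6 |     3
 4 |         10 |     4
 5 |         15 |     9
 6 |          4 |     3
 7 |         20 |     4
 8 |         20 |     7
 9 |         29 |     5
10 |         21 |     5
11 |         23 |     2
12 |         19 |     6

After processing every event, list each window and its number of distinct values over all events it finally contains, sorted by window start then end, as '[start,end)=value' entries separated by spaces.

i=0 t=0 v=1: → [0,11); WM=-2
i=1 t=2 v=4: → [0,11); WM=0
i=2 t=5 v=9: → [4,15),[0,11); WM=3
i=3 t=6 v=3: → [4,15),[0,11); WM=4
i=4 t=10 v=4: → [8,19),[4,15),[0,11); WM=8
i=5 t=15 v=9: → [12,23),[8,19); WM=13; [0,11) fires=4
i=6 t=4 v=3: DROP (t<13-1); WM=13
i=7 t=20 v=4: → [20,31),[16,27),[12,23); WM=18; [4,15) fires=3
i=8 t=20 v=7: → [20,31),[16,27),[12,23); WM=18
i=9 t=29 v=5: → [28,39),[24,35),[20,31); WM=27; [8,19) fires=2 [12,23) fires=3 [16,27) fires=2
i=10 t=21 v=5: DROP (t<27-1); WM=27
i=11 t=23 v=2: DROP (t<27-1); WM=27
i=12 t=19 v=6: DROP (t<27-1); WM=27

[0,11)=4 [4,15)=3 [8,19)=2 [12,23)=3 [16,27)=2 [20,31)=3 [24,35)=1 [28,39)=1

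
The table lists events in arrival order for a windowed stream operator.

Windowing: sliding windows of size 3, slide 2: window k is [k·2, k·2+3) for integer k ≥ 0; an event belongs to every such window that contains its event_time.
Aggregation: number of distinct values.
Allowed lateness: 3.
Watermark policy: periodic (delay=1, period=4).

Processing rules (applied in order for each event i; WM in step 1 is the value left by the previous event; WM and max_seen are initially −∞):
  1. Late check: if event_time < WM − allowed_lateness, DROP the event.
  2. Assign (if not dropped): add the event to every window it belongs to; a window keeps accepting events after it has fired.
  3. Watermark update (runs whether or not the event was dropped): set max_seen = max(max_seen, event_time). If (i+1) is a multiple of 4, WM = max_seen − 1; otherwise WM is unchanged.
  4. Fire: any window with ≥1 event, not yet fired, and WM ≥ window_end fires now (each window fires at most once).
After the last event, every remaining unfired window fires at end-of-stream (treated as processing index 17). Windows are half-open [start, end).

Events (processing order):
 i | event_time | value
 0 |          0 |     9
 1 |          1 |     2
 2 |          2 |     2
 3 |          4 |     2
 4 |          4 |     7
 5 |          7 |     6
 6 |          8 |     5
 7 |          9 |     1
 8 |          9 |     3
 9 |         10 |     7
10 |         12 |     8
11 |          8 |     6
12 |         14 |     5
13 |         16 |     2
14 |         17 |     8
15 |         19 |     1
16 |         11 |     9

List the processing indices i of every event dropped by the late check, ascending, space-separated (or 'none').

i=0 t=0 v=9: → [0,3); WM=−∞
i=1 t=1 v=2: → [0,3); WM=−∞
i=2 t=2 v=2: → [2,5),[0,3); WM=−∞
i=3 t=4 v=2: → [4,7),[2,5); WM=3; [0,3) fires=2
i=4 t=4 v=7: → [4,7),[2,5); WM=3
i=5 t=7 v=6: → [6,9); WM=3
i=6 t=8 v=5: → [8,11),[6,9); WM=3
i=7 t=9 v=1: → [8,11); WM=8; [2,5) fires=2 [4,7) fires=2
i=8 t=9 v=3: → [8,11); WM=8
i=9 t=10 v=7: → [10,13),[8,11); WM=8
i=10 t=12 v=8: → [12,15),[10,13); WM=8
i=11 t=8 v=6: → [8,11),[6,9); WM=11; [6,9) fires=2 [8,11) fires=5
i=12 t=14 v=5: → [14,17),[12,15); WM=11
i=13 t=16 v=2: → [16,19),[14,17); WM=11
i=14 t=17 v=8: → [16,19); WM=11
i=15 t=19 v=1: → [18,21); WM=18; [10,13) fires=2 [12,15) fires=2 [14,17) fires=2
i=16 t=11 v=9: DROP (t<18-3); WM=18

16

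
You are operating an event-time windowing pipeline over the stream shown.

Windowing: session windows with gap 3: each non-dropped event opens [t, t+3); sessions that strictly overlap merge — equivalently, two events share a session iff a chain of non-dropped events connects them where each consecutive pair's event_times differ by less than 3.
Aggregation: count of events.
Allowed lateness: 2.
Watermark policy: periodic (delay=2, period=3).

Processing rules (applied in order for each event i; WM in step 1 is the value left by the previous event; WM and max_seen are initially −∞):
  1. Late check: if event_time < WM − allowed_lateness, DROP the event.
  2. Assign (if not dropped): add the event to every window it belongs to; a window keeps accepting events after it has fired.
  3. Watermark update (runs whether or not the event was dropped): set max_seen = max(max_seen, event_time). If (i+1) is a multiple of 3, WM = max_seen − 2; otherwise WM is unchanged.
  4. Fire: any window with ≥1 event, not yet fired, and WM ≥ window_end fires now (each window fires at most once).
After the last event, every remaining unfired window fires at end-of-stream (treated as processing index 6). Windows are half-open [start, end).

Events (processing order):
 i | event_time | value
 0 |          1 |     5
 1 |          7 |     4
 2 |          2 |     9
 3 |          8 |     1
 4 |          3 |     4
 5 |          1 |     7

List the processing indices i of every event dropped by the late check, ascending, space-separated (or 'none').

i=0 t=1 v=5: → [1,4); WM=−∞
i=1 t=7 v=4: → [7,10); WM=−∞
i=2 t=2 v=9: → [1,5); WM=5
i=3 t=8 v=1: → [7,11); WM=5
i=4 t=3 v=4: → [1,6); WM=5
i=5 t=1 v=7: DROP (t<5-2); WM=6

5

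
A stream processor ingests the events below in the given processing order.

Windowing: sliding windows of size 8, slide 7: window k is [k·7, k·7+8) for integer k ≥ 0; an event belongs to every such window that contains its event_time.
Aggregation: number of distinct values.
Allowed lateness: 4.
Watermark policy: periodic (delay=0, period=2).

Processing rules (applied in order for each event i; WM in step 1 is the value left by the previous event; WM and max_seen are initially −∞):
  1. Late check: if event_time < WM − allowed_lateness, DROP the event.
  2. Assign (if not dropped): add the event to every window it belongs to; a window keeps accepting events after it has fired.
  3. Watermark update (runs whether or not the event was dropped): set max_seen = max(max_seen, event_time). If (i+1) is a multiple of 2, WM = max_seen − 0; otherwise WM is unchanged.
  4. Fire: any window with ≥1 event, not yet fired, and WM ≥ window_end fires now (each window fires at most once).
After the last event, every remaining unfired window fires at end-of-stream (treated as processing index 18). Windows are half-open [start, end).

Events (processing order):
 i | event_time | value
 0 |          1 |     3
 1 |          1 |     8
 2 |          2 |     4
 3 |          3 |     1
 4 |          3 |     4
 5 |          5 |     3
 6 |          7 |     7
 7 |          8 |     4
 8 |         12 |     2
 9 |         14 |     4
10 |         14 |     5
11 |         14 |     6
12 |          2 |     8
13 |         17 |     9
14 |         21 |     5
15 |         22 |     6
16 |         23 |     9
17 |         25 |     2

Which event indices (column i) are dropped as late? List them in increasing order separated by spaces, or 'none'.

i=0 t=1 v=3: → [0,8); WM=−∞
i=1 t=1 v=8: → [0,8); WM=1
i=2 t=2 v=4: → [0,8); WM=1
i=3 t=3 v=1: → [0,8); WM=3
i=4 t=3 v=4: → [0,8); WM=3
i=5 t=5 v=3: → [0,8); WM=5
i=6 t=7 v=7: → [7,15),[0,8); WM=5
i=7 t=8 v=4: → [7,15); WM=8; [0,8) fires=5
i=8 t=12 v=2: → [7,15); WM=8
i=9 t=14 v=4: → [14,22),[7,15); WM=14
i=10 t=14 v=5: → [14,22),[7,15); WM=14
i=11 t=14 v=6: → [14,22),[7,15); WM=14
i=12 t=2 v=8: DROP (t<14-4); WM=14
i=13 t=17 v=9: → [14,22); WM=17; [7,15) fires=5
i=14 t=21 v=5: → [21,29),[14,22); WM=17
i=15 t=22 v=6: → [21,29); WM=22; [14,22) fires=4
i=16 t=23 v=9: → [21,29); WM=22
i=17 t=25 v=2: → [21,29); WM=25

12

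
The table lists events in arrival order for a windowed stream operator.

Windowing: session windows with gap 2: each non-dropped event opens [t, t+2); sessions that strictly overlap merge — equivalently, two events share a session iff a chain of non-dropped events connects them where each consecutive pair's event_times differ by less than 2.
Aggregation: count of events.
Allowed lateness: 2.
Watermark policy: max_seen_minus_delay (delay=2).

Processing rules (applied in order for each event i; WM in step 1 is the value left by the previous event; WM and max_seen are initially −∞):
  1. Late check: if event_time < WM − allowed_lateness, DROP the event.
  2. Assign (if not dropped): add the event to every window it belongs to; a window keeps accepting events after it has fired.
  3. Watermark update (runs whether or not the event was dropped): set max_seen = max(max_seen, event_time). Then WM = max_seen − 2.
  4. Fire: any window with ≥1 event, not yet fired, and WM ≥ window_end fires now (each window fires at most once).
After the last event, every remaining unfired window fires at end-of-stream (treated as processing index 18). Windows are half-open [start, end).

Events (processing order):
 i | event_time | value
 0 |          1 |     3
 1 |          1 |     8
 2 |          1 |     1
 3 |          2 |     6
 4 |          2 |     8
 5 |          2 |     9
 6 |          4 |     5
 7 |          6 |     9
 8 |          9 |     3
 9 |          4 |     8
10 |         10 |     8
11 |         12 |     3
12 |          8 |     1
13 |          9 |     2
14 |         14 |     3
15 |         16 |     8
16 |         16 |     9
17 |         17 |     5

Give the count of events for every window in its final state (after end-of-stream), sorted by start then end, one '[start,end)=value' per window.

[1,4)=6 [4,6)=1 [6,8)=1 [8,12)=4 [12,14)=1 [14,16)=1 [16,19)=3

i=0 t=1 v=3: → [1,3); WM=-1
i=1 t=1 v=8: → [1,3); WM=-1
i=2 t=1 v=1: → [1,3); WM=-1
i=3 t=2 v=6: → [1,4); WM=0
i=4 t=2 v=8: → [1,4); WM=0
i=5 t=2 v=9: → [1,4); WM=0
i=6 t=4 v=5: → [4,6); WM=2
i=7 t=6 v=9: → [6,8); WM=4
i=8 t=9 v=3: → [9,11); WM=7
i=9 t=4 v=8: DROP (t<7-2); WM=7
i=10 t=10 v=8: → [9,12); WM=8
i=11 t=12 v=3: → [12,14); WM=10
i=12 t=8 v=1: → [8,12); WM=10
i=13 t=9 v=2: → [8,12); WM=10
i=14 t=14 v=3: → [14,16); WM=12
i=15 t=16 v=8: → [16,18); WM=14
i=16 t=16 v=9: → [16,18); WM=14
i=17 t=17 v=5: → [16,19); WM=15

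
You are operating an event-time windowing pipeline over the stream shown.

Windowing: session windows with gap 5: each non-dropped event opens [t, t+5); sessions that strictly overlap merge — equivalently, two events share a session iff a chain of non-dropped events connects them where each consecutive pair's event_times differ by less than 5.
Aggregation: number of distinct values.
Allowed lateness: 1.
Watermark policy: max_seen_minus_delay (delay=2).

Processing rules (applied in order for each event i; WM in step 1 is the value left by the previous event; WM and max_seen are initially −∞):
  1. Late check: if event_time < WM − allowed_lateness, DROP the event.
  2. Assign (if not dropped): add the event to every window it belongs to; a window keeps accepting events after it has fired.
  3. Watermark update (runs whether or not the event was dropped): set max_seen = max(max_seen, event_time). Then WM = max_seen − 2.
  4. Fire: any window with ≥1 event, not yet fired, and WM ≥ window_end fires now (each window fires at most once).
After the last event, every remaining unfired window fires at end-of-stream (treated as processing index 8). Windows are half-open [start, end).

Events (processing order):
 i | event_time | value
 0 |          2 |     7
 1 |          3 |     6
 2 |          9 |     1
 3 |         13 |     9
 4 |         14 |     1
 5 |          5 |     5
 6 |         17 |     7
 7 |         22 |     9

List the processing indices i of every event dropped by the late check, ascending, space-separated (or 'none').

i=0 t=2 v=7: → [2,7); WM=0
i=1 t=3 v=6: → [2,8); WM=1
i=2 t=9 v=1: → [9,14); WM=7
i=3 t=13 v=9: → [9,18); WM=11
i=4 t=14 v=1: → [9,19); WM=12
i=5 t=5 v=5: DROP (t<12-1); WM=12
i=6 t=17 v=7: → [9,22); WM=15
i=7 t=22 v=9: → [22,27); WM=20

5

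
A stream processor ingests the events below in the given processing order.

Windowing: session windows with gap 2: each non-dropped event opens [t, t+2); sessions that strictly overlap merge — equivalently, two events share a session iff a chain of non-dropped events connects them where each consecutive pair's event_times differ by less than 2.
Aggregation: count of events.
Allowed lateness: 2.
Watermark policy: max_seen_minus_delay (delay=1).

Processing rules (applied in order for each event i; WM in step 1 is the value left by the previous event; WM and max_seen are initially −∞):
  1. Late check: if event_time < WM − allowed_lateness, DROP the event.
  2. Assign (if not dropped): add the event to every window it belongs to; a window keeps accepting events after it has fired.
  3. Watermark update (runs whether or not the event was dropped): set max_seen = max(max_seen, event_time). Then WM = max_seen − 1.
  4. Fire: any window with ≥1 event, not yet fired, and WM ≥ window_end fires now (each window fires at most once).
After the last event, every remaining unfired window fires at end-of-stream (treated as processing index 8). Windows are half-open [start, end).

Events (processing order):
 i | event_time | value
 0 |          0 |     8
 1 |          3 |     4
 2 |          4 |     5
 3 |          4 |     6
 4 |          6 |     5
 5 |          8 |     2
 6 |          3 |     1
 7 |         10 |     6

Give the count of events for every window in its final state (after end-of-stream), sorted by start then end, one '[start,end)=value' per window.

i=0 t=0 v=8: → [0,2); WM=-1
i=1 t=3 v=4: → [3,5); WM=2
i=2 t=4 v=5: → [3,6); WM=3
i=3 t=4 v=6: → [3,6); WM=3
i=4 t=6 v=5: → [6,8); WM=5
i=5 t=8 v=2: → [8,10); WM=7
i=6 t=3 v=1: DROP (t<7-2); WM=7
i=7 t=10 v=6: → [10,12); WM=9

[0,2)=1 [3,6)=3 [6,8)=1 [8,10)=1 [10,12)=1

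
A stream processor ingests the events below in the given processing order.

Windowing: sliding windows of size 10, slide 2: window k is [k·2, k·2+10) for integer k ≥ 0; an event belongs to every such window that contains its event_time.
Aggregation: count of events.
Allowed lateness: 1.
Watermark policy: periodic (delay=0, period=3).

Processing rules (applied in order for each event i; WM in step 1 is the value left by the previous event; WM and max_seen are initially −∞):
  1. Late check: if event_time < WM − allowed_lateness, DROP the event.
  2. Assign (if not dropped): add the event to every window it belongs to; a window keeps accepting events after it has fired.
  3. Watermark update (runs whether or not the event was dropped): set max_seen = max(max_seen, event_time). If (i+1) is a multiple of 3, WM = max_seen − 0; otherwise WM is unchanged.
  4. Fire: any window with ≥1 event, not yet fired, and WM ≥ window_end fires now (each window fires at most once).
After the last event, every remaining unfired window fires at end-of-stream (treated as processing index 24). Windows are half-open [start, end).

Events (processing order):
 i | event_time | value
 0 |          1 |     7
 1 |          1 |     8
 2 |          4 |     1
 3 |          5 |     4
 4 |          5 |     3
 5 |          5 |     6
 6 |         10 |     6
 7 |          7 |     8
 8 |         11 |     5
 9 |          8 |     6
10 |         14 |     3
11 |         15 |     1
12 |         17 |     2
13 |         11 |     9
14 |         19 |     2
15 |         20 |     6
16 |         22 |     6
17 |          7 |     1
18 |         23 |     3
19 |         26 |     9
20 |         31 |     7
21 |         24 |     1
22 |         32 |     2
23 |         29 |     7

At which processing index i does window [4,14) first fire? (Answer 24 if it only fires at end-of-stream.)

11

i=0 t=1 v=7: → [0,10); WM=−∞
i=1 t=1 v=8: → [0,10); WM=−∞
i=2 t=4 v=1: → [4,14),[2,12),[0,10); WM=4
i=3 t=5 v=4: → [4,14),[2,12),[0,10); WM=4
i=4 t=5 v=3: → [4,14),[2,12),[0,10); WM=4
i=5 t=5 v=6: → [4,14),[2,12),[0,10); WM=5
i=6 t=10 v=6: → [10,20),[8,18),[6,16),[4,14),[2,12); WM=5
i=7 t=7 v=8: → [6,16),[4,14),[2,12),[0,10); WM=5
i=8 t=11 v=5: → [10,20),[8,18),[6,16),[4,14),[2,12); WM=11; [0,10) fires=7
i=9 t=8 v=6: DROP (t<11-1); WM=11
i=10 t=14 v=3: → [14,24),[12,22),[10,20),[8,18),[6,16); WM=11
i=11 t=15 v=1: → [14,24),[12,22),[10,20),[8,18),[6,16); WM=15; [2,12) fires=7 [4,14) fires=7
i=12 t=17 v=2: → [16,26),[14,24),[12,22),[10,20),[8,18); WM=15
i=13 t=11 v=9: DROP (t<15-1); WM=15
i=14 t=19 v=2: → [18,28),[16,26),[14,24),[12,22),[10,20); WM=19; [6,16) fires=5 [8,18) fires=5
i=15 t=20 v=6: → [20,30),[18,28),[16,26),[14,24),[12,22); WM=19
i=16 t=22 v=6: → [22,32),[20,30),[18,28),[16,26),[14,24); WM=19
i=17 t=7 v=1: DROP (t<19-1); WM=22; [10,20) fires=6 [12,22) fires=5
i=18 t=23 v=3: → [22,32),[20,30),[18,28),[16,26),[14,24); WM=22
i=19 t=26 v=9: → [26,36),[24,34),[22,32),[20,30),[18,28); WM=22
i=20 t=31 v=7: → [30,40),[28,38),[26,36),[24,34),[22,32); WM=31; [14,24) fires=7 [16,26) fires=5 [18,28) fires=5 [20,30) fires=4
i=21 t=24 v=1: DROP (t<31-1); WM=31
i=22 t=32 v=2: → [32,42),[30,40),[28,38),[26,36),[24,34); WM=31
i=23 t=29 v=7: DROP (t<31-1); WM=32; [22,32) fires=4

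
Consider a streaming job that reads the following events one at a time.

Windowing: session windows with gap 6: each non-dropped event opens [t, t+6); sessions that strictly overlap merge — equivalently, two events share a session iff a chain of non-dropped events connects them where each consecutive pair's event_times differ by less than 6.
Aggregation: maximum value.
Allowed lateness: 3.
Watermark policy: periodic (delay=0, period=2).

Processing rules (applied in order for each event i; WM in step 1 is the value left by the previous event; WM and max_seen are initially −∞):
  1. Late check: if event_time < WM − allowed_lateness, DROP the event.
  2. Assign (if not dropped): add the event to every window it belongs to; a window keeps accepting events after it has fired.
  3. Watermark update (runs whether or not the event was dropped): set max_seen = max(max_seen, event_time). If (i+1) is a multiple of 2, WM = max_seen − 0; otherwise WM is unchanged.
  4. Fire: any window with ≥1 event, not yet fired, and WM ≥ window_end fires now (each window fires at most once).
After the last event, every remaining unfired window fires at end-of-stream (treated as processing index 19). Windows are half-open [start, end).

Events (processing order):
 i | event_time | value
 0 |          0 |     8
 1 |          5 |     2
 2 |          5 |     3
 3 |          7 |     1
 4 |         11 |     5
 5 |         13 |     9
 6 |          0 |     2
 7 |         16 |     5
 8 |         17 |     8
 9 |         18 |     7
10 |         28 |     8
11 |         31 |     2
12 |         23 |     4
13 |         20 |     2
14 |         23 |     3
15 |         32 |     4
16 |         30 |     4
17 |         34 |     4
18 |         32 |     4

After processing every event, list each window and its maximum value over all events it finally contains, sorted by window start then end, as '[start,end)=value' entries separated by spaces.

[0,24)=9 [28,40)=8

i=0 t=0 v=8: → [0,6); WM=−∞
i=1 t=5 v=2: → [0,11); WM=5
i=2 t=5 v=3: → [0,11); WM=5
i=3 t=7 v=1: → [0,13); WM=7
i=4 t=11 v=5: → [0,17); WM=7
i=5 t=13 v=9: → [0,19); WM=13
i=6 t=0 v=2: DROP (t<13-3); WM=13
i=7 t=16 v=5: → [0,22); WM=16
i=8 t=17 v=8: → [0,23); WM=16
i=9 t=18 v=7: → [0,24); WM=18
i=10 t=28 v=8: → [28,34); WM=18
i=11 t=31 v=2: → [28,37); WM=31
i=12 t=23 v=4: DROP (t<31-3); WM=31
i=13 t=20 v=2: DROP (t<31-3); WM=31
i=14 t=23 v=3: DROP (t<31-3); WM=31
i=15 t=32 v=4: → [28,38); WM=32
i=16 t=30 v=4: → [28,38); WM=32
i=17 t=34 v=4: → [28,40); WM=34
i=18 t=32 v=4: → [28,40); WM=34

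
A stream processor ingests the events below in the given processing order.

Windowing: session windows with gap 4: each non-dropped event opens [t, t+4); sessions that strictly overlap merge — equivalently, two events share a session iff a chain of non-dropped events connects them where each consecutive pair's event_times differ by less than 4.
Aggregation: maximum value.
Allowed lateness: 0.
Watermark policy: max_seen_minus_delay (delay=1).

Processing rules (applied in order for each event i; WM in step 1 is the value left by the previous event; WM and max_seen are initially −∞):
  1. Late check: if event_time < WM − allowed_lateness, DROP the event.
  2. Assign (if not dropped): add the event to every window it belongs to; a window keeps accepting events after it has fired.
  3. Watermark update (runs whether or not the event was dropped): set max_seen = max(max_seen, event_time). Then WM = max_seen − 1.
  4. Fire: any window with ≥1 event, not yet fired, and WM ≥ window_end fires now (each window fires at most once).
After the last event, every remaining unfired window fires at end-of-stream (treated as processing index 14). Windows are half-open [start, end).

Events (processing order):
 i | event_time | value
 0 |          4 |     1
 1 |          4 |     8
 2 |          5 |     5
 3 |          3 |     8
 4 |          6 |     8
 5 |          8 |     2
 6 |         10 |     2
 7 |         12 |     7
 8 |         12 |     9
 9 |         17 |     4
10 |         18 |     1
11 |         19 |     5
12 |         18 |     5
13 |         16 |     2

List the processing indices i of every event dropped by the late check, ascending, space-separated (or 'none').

3 13

i=0 t=4 v=1: → [4,8); WM=3
i=1 t=4 v=8: → [4,8); WM=3
i=2 t=5 v=5: → [4,9); WM=4
i=3 t=3 v=8: DROP (t<4-0); WM=4
i=4 t=6 v=8: → [4,10); WM=5
i=5 t=8 v=2: → [4,12); WM=7
i=6 t=10 v=2: → [4,14); WM=9
i=7 t=12 v=7: → [4,16); WM=11
i=8 t=12 v=9: → [4,16); WM=11
i=9 t=17 v=4: → [17,21); WM=16
i=10 t=18 v=1: → [17,22); WM=17
i=11 t=19 v=5: → [17,23); WM=18
i=12 t=18 v=5: → [17,23); WM=18
i=13 t=16 v=2: DROP (t<18-0); WM=18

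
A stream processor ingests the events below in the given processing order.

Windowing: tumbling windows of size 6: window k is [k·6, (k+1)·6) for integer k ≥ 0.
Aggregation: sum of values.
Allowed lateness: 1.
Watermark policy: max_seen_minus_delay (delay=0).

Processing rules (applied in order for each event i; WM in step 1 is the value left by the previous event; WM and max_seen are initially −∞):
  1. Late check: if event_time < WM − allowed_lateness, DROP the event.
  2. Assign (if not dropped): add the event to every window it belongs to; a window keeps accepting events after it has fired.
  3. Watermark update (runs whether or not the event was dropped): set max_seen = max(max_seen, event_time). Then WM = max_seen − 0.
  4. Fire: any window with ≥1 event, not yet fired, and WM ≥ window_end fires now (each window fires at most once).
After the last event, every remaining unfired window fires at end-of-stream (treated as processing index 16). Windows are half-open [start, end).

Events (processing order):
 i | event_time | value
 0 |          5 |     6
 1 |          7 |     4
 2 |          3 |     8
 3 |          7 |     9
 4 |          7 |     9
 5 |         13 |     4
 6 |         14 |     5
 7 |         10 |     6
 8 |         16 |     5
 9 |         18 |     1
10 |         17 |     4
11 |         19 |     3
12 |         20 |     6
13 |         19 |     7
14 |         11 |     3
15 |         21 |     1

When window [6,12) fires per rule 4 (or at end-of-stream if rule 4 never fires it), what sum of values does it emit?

i=0 t=5 v=6: → [0,6); WM=5
i=1 t=7 v=4: → [6,12); WM=7; [0,6) fires=6
i=2 t=3 v=8: DROP (t<7-1); WM=7
i=3 t=7 v=9: → [6,12); WM=7
i=4 t=7 v=9: → [6,12); WM=7
i=5 t=13 v=4: → [12,18); WM=13; [6,12) fires=22
i=6 t=14 v=5: → [12,18); WM=14
i=7 t=10 v=6: DROP (t<14-1); WM=14
i=8 t=16 v=5: → [12,18); WM=16
i=9 t=18 v=1: → [18,24); WM=18; [12,18) fires=14
i=10 t=17 v=4: → [12,18); WM=18
i=11 t=19 v=3: → [18,24); WM=19
i=12 t=20 v=6: → [18,24); WM=20
i=13 t=19 v=7: → [18,24); WM=20
i=14 t=11 v=3: DROP (t<20-1); WM=20
i=15 t=21 v=1: → [18,24); WM=21

22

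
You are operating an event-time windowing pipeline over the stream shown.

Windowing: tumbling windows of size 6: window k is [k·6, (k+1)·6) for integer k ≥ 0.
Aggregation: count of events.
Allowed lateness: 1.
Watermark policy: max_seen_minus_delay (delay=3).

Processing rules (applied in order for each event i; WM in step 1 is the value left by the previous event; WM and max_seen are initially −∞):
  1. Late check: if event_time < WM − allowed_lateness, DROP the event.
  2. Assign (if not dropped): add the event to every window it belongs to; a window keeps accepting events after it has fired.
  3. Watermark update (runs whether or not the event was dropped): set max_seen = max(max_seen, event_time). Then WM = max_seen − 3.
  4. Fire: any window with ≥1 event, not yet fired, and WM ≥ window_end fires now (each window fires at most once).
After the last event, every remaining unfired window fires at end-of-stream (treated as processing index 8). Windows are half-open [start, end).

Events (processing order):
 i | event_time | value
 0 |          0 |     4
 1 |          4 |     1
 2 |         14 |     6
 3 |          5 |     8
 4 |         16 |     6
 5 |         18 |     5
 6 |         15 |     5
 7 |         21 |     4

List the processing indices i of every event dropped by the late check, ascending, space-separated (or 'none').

3

i=0 t=0 v=4: → [0,6); WM=-3
i=1 t=4 v=1: → [0,6); WM=1
i=2 t=14 v=6: → [12,18); WM=11; [0,6) fires=2
i=3 t=5 v=8: DROP (t<11-1); WM=11
i=4 t=16 v=6: → [12,18); WM=13
i=5 t=18 v=5: → [18,24); WM=15
i=6 t=15 v=5: → [12,18); WM=15
i=7 t=21 v=4: → [18,24); WM=18; [12,18) fires=3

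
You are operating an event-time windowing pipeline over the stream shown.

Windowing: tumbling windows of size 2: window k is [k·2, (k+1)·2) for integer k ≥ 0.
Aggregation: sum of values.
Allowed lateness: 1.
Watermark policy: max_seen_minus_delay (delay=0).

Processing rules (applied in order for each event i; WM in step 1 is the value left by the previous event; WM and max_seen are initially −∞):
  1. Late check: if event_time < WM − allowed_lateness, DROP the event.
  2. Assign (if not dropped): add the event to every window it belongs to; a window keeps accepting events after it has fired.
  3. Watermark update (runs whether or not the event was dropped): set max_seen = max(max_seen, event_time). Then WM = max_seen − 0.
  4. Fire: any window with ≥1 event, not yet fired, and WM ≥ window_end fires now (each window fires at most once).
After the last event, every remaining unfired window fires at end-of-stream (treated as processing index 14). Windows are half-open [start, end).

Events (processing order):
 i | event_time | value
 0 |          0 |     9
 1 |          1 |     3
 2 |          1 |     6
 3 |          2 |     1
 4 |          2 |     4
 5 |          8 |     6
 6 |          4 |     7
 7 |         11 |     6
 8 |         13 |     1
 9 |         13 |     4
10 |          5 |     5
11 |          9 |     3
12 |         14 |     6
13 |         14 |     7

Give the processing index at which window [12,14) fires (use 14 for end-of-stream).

12

i=0 t=0 v=9: → [0,2); WM=0
i=1 t=1 v=3: → [0,2); WM=1
i=2 t=1 v=6: → [0,2); WM=1
i=3 t=2 v=1: → [2,4); WM=2; [0,2) fires=18
i=4 t=2 v=4: → [2,4); WM=2
i=5 t=8 v=6: → [8,10); WM=8; [2,4) fires=5
i=6 t=4 v=7: DROP (t<8-1); WM=8
i=7 t=11 v=6: → [10,12); WM=11; [8,10) fires=6
i=8 t=13 v=1: → [12,14); WM=13; [10,12) fires=6
i=9 t=13 v=4: → [12,14); WM=13
i=10 t=5 v=5: DROP (t<13-1); WM=13
i=11 t=9 v=3: DROP (t<13-1); WM=13
i=12 t=14 v=6: → [14,16); WM=14; [12,14) fires=5
i=13 t=14 v=7: → [14,16); WM=14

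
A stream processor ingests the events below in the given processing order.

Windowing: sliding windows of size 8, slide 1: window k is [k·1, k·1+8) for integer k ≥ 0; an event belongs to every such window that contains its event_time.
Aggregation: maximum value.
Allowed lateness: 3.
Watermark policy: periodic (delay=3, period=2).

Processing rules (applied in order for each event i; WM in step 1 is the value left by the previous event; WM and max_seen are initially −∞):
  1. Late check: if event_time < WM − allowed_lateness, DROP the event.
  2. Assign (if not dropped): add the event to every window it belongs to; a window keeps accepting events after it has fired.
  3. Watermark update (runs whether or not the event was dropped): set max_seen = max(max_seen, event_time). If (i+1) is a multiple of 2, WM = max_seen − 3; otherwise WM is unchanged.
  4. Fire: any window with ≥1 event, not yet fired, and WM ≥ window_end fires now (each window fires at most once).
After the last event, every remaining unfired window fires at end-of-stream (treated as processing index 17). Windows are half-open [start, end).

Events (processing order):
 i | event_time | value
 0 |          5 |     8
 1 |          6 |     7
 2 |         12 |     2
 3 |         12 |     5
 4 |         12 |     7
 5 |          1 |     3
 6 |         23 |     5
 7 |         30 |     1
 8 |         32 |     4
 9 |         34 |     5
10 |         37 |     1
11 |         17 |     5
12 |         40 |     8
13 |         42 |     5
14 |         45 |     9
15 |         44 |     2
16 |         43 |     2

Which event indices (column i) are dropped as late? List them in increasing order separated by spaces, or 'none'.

5 11

i=0 t=5 v=8: → [5,13),[4,12),[3,11),[2,10),[1,9),[0,8); WM=−∞
i=1 t=6 v=7: → [6,14),[5,13),[4,12),[3,11),[2,10),[1,9),[0,8); WM=3
i=2 t=12 v=2: → [12,20),[11,19),[10,18),[9,17),[8,16),[7,15),[6,14),[5,13); WM=3
i=3 t=12 v=5: → [12,20),[11,19),[10,18),[9,17),[8,16),[7,15),[6,14),[5,13); WM=9; [0,8) fires=8 [1,9) fires=8
i=4 t=12 v=7: → [12,20),[11,19),[10,18),[9,17),[8,16),[7,15),[6,14),[5,13); WM=9
i=5 t=1 v=3: DROP (t<9-3); WM=9
i=6 t=23 v=5: → [23,31),[22,30),[21,29),[20,28),[19,27),[18,26),[17,25),[16,24); WM=9
i=7 t=30 v=1: → [30,38),[29,37),[28,36),[27,35),[26,34),[25,33),[24,32),[23,31); WM=27; [2,10) fires=8 [3,11) fires=8 [4,12) fires=8 [5,13) fires=8 [6,14) fires=7 [7,15) fires=7 [8,16) fires=7 [9,17) fires=7 [10,18) fires=7 [11,19) fires=7 [12,20) fires=7 [16,24) fires=5 [17,25) fires=5 [18,26) fires=5 [19,27) fires=5
i=8 t=32 v=4: → [32,40),[31,39),[30,38),[29,37),[28,36),[27,35),[26,34),[25,33); WM=27
i=9 t=34 v=5: → [34,42),[33,41),[32,40),[31,39),[30,38),[29,37),[28,36),[27,35); WM=31; [20,28) fires=5 [21,29) fires=5 [22,30) fires=5 [23,31) fires=5
i=10 t=37 v=1: → [37,45),[36,44),[35,43),[34,42),[33,41),[32,40),[31,39),[30,38); WM=31
i=11 t=17 v=5: DROP (t<31-3); WM=34; [24,32) fires=1 [25,33) fires=4 [26,34) fires=4
i=12 t=40 v=8: → [40,48),[39,47),[38,46),[37,45),[36,44),[35,43),[34,42),[33,41); WM=34
i=13 t=42 v=5: → [42,50),[41,49),[40,48),[39,47),[38,46),[37,45),[36,44),[35,43); WM=39; [27,35) fires=5 [28,36) fires=5 [29,37) fires=5 [30,38) fires=5 [31,39) fires=5
i=14 t=45 v=9: → [45,53),[44,52),[43,51),[42,50),[41,49),[40,48),[39,47),[38,46); WM=39
i=15 t=44 v=2: → [44,52),[43,51),[42,50),[41,49),[40,48),[39,47),[38,46),[37,45); WM=42; [32,40) fires=5 [33,41) fires=8 [34,42) fires=8
i=16 t=43 v=2: → [43,51),[42,50),[41,49),[40,48),[39,47),[38,46),[37,45),[36,44); WM=42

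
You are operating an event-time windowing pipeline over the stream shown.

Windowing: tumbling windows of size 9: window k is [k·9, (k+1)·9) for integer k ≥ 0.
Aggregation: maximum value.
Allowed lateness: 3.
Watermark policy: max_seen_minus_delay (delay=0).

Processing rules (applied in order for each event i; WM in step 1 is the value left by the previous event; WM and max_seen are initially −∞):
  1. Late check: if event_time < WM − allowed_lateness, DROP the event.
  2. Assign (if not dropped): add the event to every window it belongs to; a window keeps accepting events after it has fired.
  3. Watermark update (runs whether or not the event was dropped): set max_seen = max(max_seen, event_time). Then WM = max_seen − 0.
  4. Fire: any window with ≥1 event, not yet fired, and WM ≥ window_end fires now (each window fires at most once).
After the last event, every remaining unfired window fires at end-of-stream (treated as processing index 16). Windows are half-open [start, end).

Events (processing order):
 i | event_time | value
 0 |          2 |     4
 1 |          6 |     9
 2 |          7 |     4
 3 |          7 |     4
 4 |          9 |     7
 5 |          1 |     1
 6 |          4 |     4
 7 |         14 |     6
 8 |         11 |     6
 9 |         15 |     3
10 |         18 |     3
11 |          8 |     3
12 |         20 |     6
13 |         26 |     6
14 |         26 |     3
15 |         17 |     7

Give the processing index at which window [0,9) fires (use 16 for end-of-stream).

i=0 t=2 v=4: → [0,9); WM=2
i=1 t=6 v=9: → [0,9); WM=6
i=2 t=7 v=4: → [0,9); WM=7
i=3 t=7 v=4: → [0,9); WM=7
i=4 t=9 v=7: → [9,18); WM=9; [0,9) fires=9
i=5 t=1 v=1: DROP (t<9-3); WM=9
i=6 t=4 v=4: DROP (t<9-3); WM=9
i=7 t=14 v=6: → [9,18); WM=14
i=8 t=11 v=6: → [9,18); WM=14
i=9 t=15 v=3: → [9,18); WM=15
i=10 t=18 v=3: → [18,27); WM=18; [9,18) fires=7
i=11 t=8 v=3: DROP (t<18-3); WM=18
i=12 t=20 v=6: → [18,27); WM=20
i=13 t=26 v=6: → [18,27); WM=26
i=14 t=26 v=3: → [18,27); WM=26
i=15 t=17 v=7: DROP (t<26-3); WM=26

4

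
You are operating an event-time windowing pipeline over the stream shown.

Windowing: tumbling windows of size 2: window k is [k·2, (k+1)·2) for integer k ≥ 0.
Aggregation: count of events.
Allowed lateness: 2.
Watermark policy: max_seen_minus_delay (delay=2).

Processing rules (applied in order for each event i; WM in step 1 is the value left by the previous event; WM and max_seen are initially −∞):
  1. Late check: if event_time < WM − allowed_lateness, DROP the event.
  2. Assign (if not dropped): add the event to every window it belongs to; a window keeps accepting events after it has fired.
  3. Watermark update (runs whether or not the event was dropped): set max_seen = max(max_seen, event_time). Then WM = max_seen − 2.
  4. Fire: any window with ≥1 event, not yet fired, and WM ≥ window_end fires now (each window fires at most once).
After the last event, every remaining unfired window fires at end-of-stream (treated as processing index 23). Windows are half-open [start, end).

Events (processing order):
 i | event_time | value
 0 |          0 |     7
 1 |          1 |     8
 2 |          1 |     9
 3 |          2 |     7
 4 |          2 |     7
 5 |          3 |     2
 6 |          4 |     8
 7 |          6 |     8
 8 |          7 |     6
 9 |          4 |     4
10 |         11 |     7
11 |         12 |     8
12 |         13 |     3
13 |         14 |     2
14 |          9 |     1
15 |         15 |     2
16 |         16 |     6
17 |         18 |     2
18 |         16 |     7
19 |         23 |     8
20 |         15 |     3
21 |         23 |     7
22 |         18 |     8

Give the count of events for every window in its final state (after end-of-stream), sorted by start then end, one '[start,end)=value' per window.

i=0 t=0 v=7: → [0,2); WM=-2
i=1 t=1 v=8: → [0,2); WM=-1
i=2 t=1 v=9: → [0,2); WM=-1
i=3 t=2 v=7: → [2,4); WM=0
i=4 t=2 v=7: → [2,4); WM=0
i=5 t=3 v=2: → [2,4); WM=1
i=6 t=4 v=8: → [4,6); WM=2; [0,2) fires=3
i=7 t=6 v=8: → [6,8); WM=4; [2,4) fires=3
i=8 t=7 v=6: → [6,8); WM=5
i=9 t=4 v=4: → [4,6); WM=5
i=10 t=11 v=7: → [10,12); WM=9; [4,6) fires=2 [6,8) fires=2
i=11 t=12 v=8: → [12,14); WM=10
i=12 t=13 v=3: → [12,14); WM=11
i=13 t=14 v=2: → [14,16); WM=12; [10,12) fires=1
i=14 t=9 v=1: DROP (t<12-2); WM=12
i=15 t=15 v=2: → [14,16); WM=13
i=16 t=16 v=6: → [16,18); WM=14; [12,14) fires=2
i=17 t=18 v=2: → [18,20); WM=16; [14,16) fires=2
i=18 t=16 v=7: → [16,18); WM=16
i=19 t=23 v=8: → [22,24); WM=21; [16,18) fires=2 [18,20) fires=1
i=20 t=15 v=3: DROP (t<21-2); WM=21
i=21 t=23 v=7: → [22,24); WM=21
i=22 t=18 v=8: DROP (t<21-2); WM=21

[0,2)=3 [2,4)=3 [4,6)=2 [6,8)=2 [10,12)=1 [12,14)=2 [14,16)=2 [16,18)=2 [18,20)=1 [22,24)=2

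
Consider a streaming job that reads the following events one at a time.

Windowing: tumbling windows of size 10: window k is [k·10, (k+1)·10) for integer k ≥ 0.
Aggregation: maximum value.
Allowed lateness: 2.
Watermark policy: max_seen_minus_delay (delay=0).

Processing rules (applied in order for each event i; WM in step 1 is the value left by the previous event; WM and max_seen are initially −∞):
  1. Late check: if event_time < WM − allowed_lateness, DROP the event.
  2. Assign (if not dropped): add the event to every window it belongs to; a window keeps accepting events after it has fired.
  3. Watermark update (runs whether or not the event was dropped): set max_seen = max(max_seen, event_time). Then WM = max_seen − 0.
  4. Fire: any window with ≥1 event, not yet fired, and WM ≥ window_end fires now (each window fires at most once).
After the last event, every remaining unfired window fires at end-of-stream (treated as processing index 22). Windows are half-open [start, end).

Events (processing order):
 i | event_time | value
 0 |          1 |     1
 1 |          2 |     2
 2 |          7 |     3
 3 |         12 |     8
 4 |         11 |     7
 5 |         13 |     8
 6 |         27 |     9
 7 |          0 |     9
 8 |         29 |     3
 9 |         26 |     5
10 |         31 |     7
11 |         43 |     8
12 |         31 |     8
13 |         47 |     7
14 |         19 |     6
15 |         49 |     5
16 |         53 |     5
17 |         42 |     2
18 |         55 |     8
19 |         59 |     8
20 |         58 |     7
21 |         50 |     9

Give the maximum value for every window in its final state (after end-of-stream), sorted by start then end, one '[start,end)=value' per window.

i=0 t=1 v=1: → [0,10); WM=1
i=1 t=2 v=2: → [0,10); WM=2
i=2 t=7 v=3: → [0,10); WM=7
i=3 t=12 v=8: → [10,20); WM=12; [0,10) fires=3
i=4 t=11 v=7: → [10,20); WM=12
i=5 t=13 v=8: → [10,20); WM=13
i=6 t=27 v=9: → [20,30); WM=27; [10,20) fires=8
i=7 t=0 v=9: DROP (t<27-2); WM=27
i=8 t=29 v=3: → [20,30); WM=29
i=9 t=26 v=5: DROP (t<29-2); WM=29
i=10 t=31 v=7: → [30,40); WM=31; [20,30) fires=9
i=11 t=43 v=8: → [40,50); WM=43; [30,40) fires=7
i=12 t=31 v=8: DROP (t<43-2); WM=43
i=13 t=47 v=7: → [40,50); WM=47
i=14 t=19 v=6: DROP (t<47-2); WM=47
i=15 t=49 v=5: → [40,50); WM=49
i=16 t=53 v=5: → [50,60); WM=53; [40,50) fires=8
i=17 t=42 v=2: DROP (t<53-2); WM=53
i=18 t=55 v=8: → [50,60); WM=55
i=19 t=59 v=8: → [50,60); WM=59
i=20 t=58 v=7: → [50,60); WM=59
i=21 t=50 v=9: DROP (t<59-2); WM=59

[0,10)=3 [10,20)=8 [20,30)=9 [30,40)=7 [40,50)=8 [50,60)=8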